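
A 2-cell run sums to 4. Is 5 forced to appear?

No

The only way to make 4 from 2 distinct digits is {1,3}, which does not contain 5.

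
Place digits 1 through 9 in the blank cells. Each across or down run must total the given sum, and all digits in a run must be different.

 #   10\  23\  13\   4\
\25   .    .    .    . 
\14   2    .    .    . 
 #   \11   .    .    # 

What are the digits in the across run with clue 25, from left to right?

8, 9, 7, 1

23 in 3 cells must be {6,8,9}; 4 in 2 cells must be {1,3}.
R1C1 = 10 − 2 = 8 completes the 10 down.
No cell is forced outright now. R1C2 can only be 6 or 9 (the digits allowed by both its 25 across and its 23 down). If R1C2 = 6: then R1C4 would have to be in {2,4,7,9} for the 25 across but in {1,3} for the 4 down — contradiction. So R1C2 = 9.
Nothing is forced directly, so branch on R2C2, whose candidates are 6 or 8. If R2C2 = 6: that forces R2C4 = 1, R3C2 = 8, R3C3 = 3, R1C4 = 3, after which R2C3 would have to be in {5} for the 14 across but in {1,2,4,6,8,9} for the 13 down — contradiction. So R2C2 = 8.
R3C2 = 23 − 17 = 6 completes the 23 down.
R3C3 = 11 − 6 = 5 completes the 11 across.
R2C3 = 1: the only remaining digit allowed by both the 14 across and the 13 down.
R2C4 = 14 − 11 = 3 completes the 14 across.
R1C3 = 13 − 6 = 7 completes the 13 down.
R1C4 = 25 − 24 = 1 completes the 25 across.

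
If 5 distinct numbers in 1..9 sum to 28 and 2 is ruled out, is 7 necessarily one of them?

Counterexample: {1,4,6,8,9} sums to 28 under that restriction without using 7.

No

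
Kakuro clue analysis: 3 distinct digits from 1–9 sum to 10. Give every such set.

3 distinct digits from 1–9 sum between 6 and 24.

{1,2,7}; {1,3,6}; {1,4,5}; {2,3,5}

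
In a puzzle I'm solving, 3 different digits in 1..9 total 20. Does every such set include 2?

Counterexample: {3,8,9} sums to 20 without using 2.

No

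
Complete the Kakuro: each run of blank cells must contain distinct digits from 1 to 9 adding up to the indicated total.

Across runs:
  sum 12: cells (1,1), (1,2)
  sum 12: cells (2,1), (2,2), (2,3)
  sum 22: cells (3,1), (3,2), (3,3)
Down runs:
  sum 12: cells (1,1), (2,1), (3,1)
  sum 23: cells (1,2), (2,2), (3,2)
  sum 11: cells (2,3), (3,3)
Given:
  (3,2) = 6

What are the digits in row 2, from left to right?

1 9 2

23 in 3 cells must be {6,8,9}.
No cell is forced outright now. (3,1) can only be 7 or 9 (the digits allowed by both its 22 across and its 12 down). If (3,1) = 9: then (1,1) would have to be in {3,4,5,7,8,9} for the 12 across but in {1,2} for the 12 down — contradiction. So (3,1) = 7.
(3,3) = 22 − 13 = 9 completes the 22 across.
(2,3) = 11 − 9 = 2 completes the 11 down.
Given what's placed, (2,2) must be 9 to fit the 12 across and 23 down.
(1,2) = 23 − 15 = 8 completes the 23 down.
(2,1) = 12 − 11 = 1 completes the 12 across.
(1,1) = 12 − 8 = 4 completes the 12 across.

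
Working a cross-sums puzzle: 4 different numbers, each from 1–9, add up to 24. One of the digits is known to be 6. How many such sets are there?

4

4 distinct digits from 1–9 sum between 10 and 30.
Keeping only sets containing 6.
Enumerating: {1,6,8,9}, {2,6,7,9}, {3,6,7,8}, {4,5,6,9}.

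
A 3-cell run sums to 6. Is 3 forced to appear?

Yes

The only way to make 6 from 3 distinct digits is {1,2,3}, which contains 3.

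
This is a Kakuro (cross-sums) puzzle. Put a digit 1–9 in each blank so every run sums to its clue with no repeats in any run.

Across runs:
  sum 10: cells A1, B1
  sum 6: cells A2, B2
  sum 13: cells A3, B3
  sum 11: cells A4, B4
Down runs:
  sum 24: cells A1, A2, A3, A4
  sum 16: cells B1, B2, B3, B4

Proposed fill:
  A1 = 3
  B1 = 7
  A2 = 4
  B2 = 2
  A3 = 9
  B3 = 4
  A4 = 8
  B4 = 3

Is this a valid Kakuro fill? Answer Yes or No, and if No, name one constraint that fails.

Yes

Across: 3+7=10; 4+2=6; 9+4=13; 8+3=11. Down: 3+4+9+8=24; 7+2+4+3=16. No digit repeats within any run.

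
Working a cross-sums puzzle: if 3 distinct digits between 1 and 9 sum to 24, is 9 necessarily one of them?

The only way to make 24 from 3 distinct digits is {7,8,9}, which contains 9.

Yes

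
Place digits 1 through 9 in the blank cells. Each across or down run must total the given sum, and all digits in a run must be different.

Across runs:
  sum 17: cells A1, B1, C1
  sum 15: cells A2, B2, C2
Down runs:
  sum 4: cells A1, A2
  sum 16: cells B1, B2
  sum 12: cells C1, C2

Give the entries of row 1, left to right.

1, 9, 7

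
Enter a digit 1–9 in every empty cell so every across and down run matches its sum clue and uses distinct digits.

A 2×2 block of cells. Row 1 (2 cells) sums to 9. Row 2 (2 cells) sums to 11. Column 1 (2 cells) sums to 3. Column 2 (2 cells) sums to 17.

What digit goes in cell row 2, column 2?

9

3 in 2 cells must be {1,2}; 17 in 2 cells must be {8,9}.
The 9 across and the 17 down share only 8, so (1,2) = 8.
The 11 across and the 3 down share only 2, so (2,1) = 2.
(2,2) = 11 − 2 = 9 completes the 11 across.
(1,1) = 9 − 8 = 1 completes the 9 across.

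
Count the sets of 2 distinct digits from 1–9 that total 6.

2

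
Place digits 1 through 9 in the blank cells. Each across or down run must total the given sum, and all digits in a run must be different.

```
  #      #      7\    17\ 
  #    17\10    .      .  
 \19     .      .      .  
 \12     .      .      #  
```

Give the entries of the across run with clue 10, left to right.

1 9

17 in 2 cells must be {8,9}; 7 in 3 cells must be {1,2,4}.
The 12 across and the 7 down share only 4, so R3C2 = 4.
R2C2 = 2: the only remaining digit allowed by both the 19 across and the 7 down.
R3C1 = 12 − 4 = 8 completes the 12 across.
R1C2 = 7 − 6 = 1 completes the 7 down.
R1C3 = 10 − 1 = 9 completes the 10 across.
R2C1 = 17 − 8 = 9 completes the 17 down.
R2C3 = 19 − 11 = 8 completes the 19 across.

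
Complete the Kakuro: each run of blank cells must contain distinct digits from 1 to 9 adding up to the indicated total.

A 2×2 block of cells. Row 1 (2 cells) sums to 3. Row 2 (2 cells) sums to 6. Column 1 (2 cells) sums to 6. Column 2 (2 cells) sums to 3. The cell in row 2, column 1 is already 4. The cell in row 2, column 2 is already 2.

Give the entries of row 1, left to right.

3 in 2 cells must be {1,2}.
(1,1) = 6 − 4 = 2 completes the 6 down.
(1,2) = 3 − 2 = 1 completes the 3 across.

2 1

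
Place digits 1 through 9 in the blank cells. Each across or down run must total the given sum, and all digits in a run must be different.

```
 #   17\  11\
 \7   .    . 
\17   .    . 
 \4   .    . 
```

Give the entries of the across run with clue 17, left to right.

17 in 2 cells must be {8,9}; 4 in 2 cells must be {1,3}.
The 17 across and the 11 down share only 8, so R2C2 = 8.
Given what's placed, R3C2 must be 1 to fit the 4 across and 11 down.
R1C2 = 11 − 9 = 2 completes the 11 down.
R2C1 = 17 − 8 = 9 completes the 17 across.
R3C1 = 4 − 1 = 3 completes the 4 across.
R1C1 = 7 − 2 = 5 completes the 7 across.

9 8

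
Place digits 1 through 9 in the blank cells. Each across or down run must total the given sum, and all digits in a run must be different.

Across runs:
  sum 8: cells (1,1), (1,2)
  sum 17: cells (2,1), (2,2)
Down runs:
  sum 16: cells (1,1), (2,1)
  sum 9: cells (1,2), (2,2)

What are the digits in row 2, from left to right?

9 8

17 in 2 cells must be {8,9}; 16 in 2 cells must be {7,9}.
The 8 across and the 16 down share only 7, so (1,1) = 7.
(1,2) = 8 − 7 = 1 completes the 8 across.
(2,1) = 16 − 7 = 9 completes the 16 down.
(2,2) = 17 − 9 = 8 completes the 17 across.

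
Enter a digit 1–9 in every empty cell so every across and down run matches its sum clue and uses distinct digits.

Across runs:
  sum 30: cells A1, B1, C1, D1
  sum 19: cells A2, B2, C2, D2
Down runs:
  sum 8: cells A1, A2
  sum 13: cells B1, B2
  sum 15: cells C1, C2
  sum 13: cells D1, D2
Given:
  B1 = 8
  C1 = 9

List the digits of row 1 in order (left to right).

30 in 4 cells must be {6,7,8,9}.
B2 = 13 − 8 = 5 completes the 13 down.
C2 = 15 − 9 = 6 completes the 15 down.
Given what's placed, D2 must be 7 to fit the 19 across and 13 down.
D1 = 13 − 7 = 6 completes the 13 down.
A2 = 19 − 18 = 1 completes the 19 across.
A1 = 30 − 23 = 7 completes the 30 across.

7 8 9 6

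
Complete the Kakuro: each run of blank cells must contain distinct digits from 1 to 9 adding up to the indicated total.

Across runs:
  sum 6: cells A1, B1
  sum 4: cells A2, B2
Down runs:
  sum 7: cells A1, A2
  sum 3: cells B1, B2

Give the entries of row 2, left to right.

3, 1

4 in 2 cells must be {1,3}; 3 in 2 cells must be {1,2}.
The 4 across and the 3 down share only 1, so B2 = 1.
B1 = 3 − 1 = 2 completes the 3 down.
A2 = 4 − 1 = 3 completes the 4 across.
A1 = 6 − 2 = 4 completes the 6 across.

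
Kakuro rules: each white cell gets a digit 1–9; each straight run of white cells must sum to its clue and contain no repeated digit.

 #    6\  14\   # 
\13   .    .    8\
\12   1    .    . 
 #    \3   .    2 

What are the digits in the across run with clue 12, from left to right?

3 in 2 cells must be {1,2}.
R1C1 = 6 − 1 = 5 completes the 6 down.
R1C2 = 13 − 5 = 8 completes the 13 across.
R2C3 = 8 − 2 = 6 completes the 8 down.
R3C2 = 3 − 2 = 1 completes the 3 across.
R2C2 = 12 − 7 = 5 completes the 12 across.

1 5 6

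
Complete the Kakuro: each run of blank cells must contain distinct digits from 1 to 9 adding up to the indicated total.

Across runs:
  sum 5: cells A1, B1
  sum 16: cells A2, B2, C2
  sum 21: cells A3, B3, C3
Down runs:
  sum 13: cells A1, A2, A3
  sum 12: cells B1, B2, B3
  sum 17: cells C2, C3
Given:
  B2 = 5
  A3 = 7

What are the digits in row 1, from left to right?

4 1

17 in 2 cells must be {8,9}.
B3 = 6: the only remaining digit allowed by both the 21 across and the 12 down.
C3 = 21 − 13 = 8 completes the 21 across.
B1 = 12 − 11 = 1 completes the 12 down.
C2 = 17 − 8 = 9 completes the 17 down.
A1 = 5 − 1 = 4 completes the 5 across.
A2 = 16 − 14 = 2 completes the 16 across.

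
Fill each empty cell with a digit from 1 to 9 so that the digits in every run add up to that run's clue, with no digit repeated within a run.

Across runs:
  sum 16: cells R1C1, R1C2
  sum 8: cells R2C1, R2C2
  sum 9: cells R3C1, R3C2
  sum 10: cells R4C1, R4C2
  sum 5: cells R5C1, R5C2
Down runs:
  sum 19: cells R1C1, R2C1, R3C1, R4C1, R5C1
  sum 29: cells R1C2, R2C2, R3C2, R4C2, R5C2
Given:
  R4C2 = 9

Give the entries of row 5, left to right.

16 in 2 cells must be {7,9}.
Given what's placed, R1C2 must be 7 to fit the 16 across and 29 down.
R4C1 = 10 − 9 = 1 completes the 10 across.
R1C1 = 16 − 7 = 9 completes the 16 across.
Nothing is forced directly, so branch on R2C1, whose candidates are 2 or 3. If R2C1 = 3: that forces R2C2 = 5, R5C2 = 2, R3C2 = 6, after which R5C1 would have to be in {3} for the 5 across but in {2,4} for the 19 down — contradiction. So R2C1 = 2.
R2C2 = 8 − 2 = 6 completes the 8 across.
Nothing is forced directly, so branch on R3C1, whose candidates are 3 or 4. If R3C1 = 3: then R3C2 would have to be in {6} for the 9 across but in {2,3,4,5} for the 29 down — contradiction. So R3C1 = 4.
R3C2 = 9 − 4 = 5 completes the 9 across.
R5C1 = 19 − 16 = 3 completes the 19 down.
R5C2 = 5 − 3 = 2 completes the 5 across.

3 2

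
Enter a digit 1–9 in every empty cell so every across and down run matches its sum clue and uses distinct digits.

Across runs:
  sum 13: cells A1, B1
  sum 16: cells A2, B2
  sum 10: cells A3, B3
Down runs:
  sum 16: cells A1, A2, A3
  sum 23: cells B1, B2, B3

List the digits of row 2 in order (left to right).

7 9

16 in 2 cells must be {7,9}; 23 in 3 cells must be {6,8,9}.
The 16 across and the 23 down share only 9, so B2 = 9.
A2 = 16 − 9 = 7 completes the 16 across.
Nothing is forced directly, so branch on B1, whose candidates are 6 or 8. If B1 = 6: then A1 would have to be in {7} for the 13 across but in {1,3,4,5,6,8} for the 16 down — contradiction. So B1 = 8.
A1 = 13 − 8 = 5 completes the 13 across.
A3 = 16 − 12 = 4 completes the 16 down.
B3 = 10 − 4 = 6 completes the 10 across.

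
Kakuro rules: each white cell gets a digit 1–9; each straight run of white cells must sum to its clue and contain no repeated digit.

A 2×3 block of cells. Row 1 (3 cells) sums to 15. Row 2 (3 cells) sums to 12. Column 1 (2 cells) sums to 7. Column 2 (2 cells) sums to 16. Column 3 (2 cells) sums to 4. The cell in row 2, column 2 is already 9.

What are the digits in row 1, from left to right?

5, 7, 3

16 in 2 cells must be {7,9}; 4 in 2 cells must be {1,3}.
(1,2) = 16 − 9 = 7 completes the 16 down.
(1,3) = 3: the only remaining digit allowed by both the 15 across and the 4 down.
(2,3) = 4 − 3 = 1 completes the 4 down.
(1,1) = 15 − 10 = 5 completes the 15 across.
(2,1) = 12 − 10 = 2 completes the 12 across.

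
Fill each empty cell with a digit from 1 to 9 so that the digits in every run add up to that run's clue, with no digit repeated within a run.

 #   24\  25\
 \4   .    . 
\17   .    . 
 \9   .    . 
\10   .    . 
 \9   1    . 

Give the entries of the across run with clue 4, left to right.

4 in 2 cells must be {1,3}; 17 in 2 cells must be {8,9}.
Given what's placed, R1C1 must be 3 to fit the 4 across and 24 down.
R1C2 = 4 − 3 = 1 completes the 4 across.

3 1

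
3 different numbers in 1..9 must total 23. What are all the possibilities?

3 distinct digits from 1–9 sum between 6 and 24.
Only one set works: {6,8,9}.

{6,8,9}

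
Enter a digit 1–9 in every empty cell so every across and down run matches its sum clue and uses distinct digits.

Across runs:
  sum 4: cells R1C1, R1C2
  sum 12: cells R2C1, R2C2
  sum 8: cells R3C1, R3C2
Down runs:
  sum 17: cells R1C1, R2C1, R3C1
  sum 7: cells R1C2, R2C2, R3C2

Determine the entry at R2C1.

8

4 in 2 cells must be {1,3}; 7 in 3 cells must be {1,2,4}.
The 4 across and the 7 down share only 1, so R1C2 = 1.
Given what's placed, R2C2 must be 4 to fit the 12 across and 7 down.
R3C2 = 7 − 5 = 2 completes the 7 down.
R1C1 = 4 − 1 = 3 completes the 4 across.
R2C1 = 12 − 4 = 8 completes the 12 across.
R3C1 = 8 − 2 = 6 completes the 8 across.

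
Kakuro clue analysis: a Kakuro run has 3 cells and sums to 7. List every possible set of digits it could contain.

{1,2,4}

3 distinct digits from 1–9 sum between 6 and 24.
Only one set works: {1,2,4}.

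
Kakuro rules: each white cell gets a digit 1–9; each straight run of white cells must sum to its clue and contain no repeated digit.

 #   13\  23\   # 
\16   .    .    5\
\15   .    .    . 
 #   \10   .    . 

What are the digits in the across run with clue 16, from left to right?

7 9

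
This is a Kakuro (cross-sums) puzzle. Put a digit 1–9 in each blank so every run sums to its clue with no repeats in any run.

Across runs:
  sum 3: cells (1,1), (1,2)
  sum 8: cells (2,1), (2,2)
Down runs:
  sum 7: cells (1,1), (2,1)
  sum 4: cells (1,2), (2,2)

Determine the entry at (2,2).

3 in 2 cells must be {1,2}; 4 in 2 cells must be {1,3}.
The 3 across and the 4 down share only 1, so (1,2) = 1.
(2,2) = 4 − 1 = 3 completes the 4 down.
(1,1) = 3 − 1 = 2 completes the 3 across.
(2,1) = 8 − 3 = 5 completes the 8 across.

3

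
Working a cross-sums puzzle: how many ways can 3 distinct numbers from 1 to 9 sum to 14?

8

3 distinct digits from 1–9 sum between 6 and 24.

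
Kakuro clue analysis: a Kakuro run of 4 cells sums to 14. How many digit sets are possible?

5

4 distinct digits from 1–9 sum between 10 and 30.
Enumerating: {1,2,3,8}, {1,2,4,7}, {1,2,5,6}, {1,3,4,6}, {2,3,4,5}.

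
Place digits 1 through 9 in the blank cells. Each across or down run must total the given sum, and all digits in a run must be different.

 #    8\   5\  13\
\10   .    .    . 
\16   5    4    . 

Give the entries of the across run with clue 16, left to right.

R1C1 = 8 − 5 = 3 completes the 8 down.
R1C2 = 5 − 4 = 1 completes the 5 down.
R1C3 = 10 − 4 = 6 completes the 10 across.
R2C3 = 16 − 9 = 7 completes the 16 across.

5 4 7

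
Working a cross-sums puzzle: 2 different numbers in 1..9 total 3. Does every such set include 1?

Yes

The only way to make 3 from 2 distinct digits is {1,2}, which contains 1.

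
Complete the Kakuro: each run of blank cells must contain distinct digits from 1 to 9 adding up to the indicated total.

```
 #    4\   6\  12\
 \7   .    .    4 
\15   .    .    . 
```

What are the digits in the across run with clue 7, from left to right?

7 in 3 cells must be {1,2,4}; 4 in 2 cells must be {1,3}.
R1C1 = 1: the only remaining digit allowed by both the 7 across and the 4 down.
R1C2 = 7 − 5 = 2 completes the 7 across.
R2C1 = 4 − 1 = 3 completes the 4 down.
R2C2 = 6 − 2 = 4 completes the 6 down.
R2C3 = 15 − 7 = 8 completes the 15 across.

1, 2, 4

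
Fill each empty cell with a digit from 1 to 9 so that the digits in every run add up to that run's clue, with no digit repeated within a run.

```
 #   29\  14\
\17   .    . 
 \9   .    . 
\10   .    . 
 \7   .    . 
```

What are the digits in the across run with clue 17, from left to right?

17 in 2 cells must be {8,9}; 29 in 4 cells must be {5,7,8,9}.
Only 8 fits R1C2 under both its across sum 17 and down sum 14.
The 7 across and the 29 down share only 5, so R4C1 = 5.
R4C2 = 7 − 5 = 2 completes the 7 across.
R1C1 = 17 − 8 = 9 completes the 17 across.

9 8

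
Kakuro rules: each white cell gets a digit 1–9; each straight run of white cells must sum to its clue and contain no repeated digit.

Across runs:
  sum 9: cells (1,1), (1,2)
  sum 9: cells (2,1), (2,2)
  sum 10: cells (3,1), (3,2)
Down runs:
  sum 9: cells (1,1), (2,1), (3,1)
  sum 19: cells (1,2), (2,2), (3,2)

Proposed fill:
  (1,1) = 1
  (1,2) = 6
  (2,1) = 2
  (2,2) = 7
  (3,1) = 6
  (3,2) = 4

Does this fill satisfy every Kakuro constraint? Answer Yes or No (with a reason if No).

No — the across run (1,1)–(1,2) sums to 7, not 9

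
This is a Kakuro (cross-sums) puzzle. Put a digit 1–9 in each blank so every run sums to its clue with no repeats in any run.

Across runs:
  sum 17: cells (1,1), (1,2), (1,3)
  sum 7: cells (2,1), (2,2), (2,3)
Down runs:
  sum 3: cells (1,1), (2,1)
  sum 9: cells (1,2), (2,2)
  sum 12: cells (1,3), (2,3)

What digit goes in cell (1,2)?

7 in 3 cells must be {1,2,4}; 3 in 2 cells must be {1,2}.
The 7 across and the 12 down share only 4, so (2,3) = 4.
(1,3) = 12 − 4 = 8 completes the 12 down.
Given what's placed, (1,1) must be 2 to fit the 17 across and 3 down.
(1,2) = 17 − 10 = 7 completes the 17 across.
(2,1) = 3 − 2 = 1 completes the 3 down.
(2,2) = 7 − 5 = 2 completes the 7 across.

7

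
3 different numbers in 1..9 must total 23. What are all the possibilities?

{6,8,9}

3 distinct digits from 1–9 sum between 6 and 24.
Only one set works: {6,8,9}.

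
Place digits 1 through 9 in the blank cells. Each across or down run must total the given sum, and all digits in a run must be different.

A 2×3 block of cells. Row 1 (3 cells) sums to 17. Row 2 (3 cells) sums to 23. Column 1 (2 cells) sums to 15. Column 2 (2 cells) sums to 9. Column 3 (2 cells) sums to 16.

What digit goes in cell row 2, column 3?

23 in 3 cells must be {6,8,9}; 16 in 2 cells must be {7,9}.
The 23 across and the 16 down share only 9, so (2,3) = 9.
(1,3) = 16 − 9 = 7 completes the 16 down.
Nothing is forced directly, so branch on (2,1), whose candidates are 6 or 8. If (2,1) = 8: then (1,1) would have to be in {1,2,4,6,8,9} for the 17 across but in {7} for the 15 down — contradiction. So (2,1) = 6.
(1,1) = 15 − 6 = 9 completes the 15 down.
(1,2) = 17 − 16 = 1 completes the 17 across.
(2,2) = 23 − 15 = 8 completes the 23 across.

9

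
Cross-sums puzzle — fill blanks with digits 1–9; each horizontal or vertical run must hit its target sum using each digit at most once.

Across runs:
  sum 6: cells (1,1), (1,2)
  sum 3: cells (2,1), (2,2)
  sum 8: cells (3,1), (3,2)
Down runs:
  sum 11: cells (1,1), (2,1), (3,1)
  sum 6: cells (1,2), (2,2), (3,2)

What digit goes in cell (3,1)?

5

3 in 2 cells must be {1,2}; 6 in 3 cells must be {1,2,3}.
Nothing is forced directly, so branch on (1,2), whose candidates are 1 or 2. If (1,2) = 1: that forces (1,1) = 5, (2,1) = 2, after which (2,2) would have to be in {1} for the 3 across but in {2,3} for the 6 down — contradiction. So (1,2) = 2.
(1,1) = 6 − 2 = 4 completes the 6 across.
Given what's placed, (2,2) must be 1 to fit the 3 across and 6 down.
(3,2) = 6 − 3 = 3 completes the 6 down.
(2,1) = 3 − 1 = 2 completes the 3 across.
(3,1) = 8 − 3 = 5 completes the 8 across.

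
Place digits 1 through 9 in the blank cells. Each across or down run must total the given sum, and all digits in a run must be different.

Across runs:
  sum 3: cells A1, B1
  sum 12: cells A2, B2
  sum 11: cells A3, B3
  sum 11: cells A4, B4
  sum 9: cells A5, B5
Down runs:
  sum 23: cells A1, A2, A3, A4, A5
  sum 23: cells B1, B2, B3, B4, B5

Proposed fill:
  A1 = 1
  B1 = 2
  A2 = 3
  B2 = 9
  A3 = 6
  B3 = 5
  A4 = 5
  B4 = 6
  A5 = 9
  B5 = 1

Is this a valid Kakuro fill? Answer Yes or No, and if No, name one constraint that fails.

No — the down run A1–A5 sums to 24, not 23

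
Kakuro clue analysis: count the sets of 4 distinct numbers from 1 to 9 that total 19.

4 distinct digits from 1–9 sum between 10 and 30.

11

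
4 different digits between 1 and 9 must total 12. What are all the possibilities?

{1,2,3,6}; {1,2,4,5}

4 distinct digits from 1–9 sum between 10 and 30.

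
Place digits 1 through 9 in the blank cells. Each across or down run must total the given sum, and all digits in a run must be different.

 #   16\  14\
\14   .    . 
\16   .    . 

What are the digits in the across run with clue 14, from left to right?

9 5

16 in 2 cells must be {7,9}.
The 14 across and the 16 down share only 9, so R1C1 = 9.
R1C2 = 14 − 9 = 5 completes the 14 across.
R2C1 = 16 − 9 = 7 completes the 16 down.
R2C2 = 16 − 7 = 9 completes the 16 across.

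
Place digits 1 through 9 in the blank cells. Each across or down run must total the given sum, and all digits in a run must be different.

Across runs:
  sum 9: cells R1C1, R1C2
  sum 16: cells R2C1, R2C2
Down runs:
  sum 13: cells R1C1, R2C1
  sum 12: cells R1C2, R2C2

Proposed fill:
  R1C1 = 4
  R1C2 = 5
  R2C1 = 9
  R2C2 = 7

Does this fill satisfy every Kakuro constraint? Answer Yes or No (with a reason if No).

Across: 4+5=9; 9+7=16. Down: 4+9=13; 5+7=12. No digit repeats within any run.

Yes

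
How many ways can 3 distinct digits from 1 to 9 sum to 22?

2

3 distinct digits from 1–9 sum between 6 and 24.
Enumerating: {5,8,9}, {6,7,9}.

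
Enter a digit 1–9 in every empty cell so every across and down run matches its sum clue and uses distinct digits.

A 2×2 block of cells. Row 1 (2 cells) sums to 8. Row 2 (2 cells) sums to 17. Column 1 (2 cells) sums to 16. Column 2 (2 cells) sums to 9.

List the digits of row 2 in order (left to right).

9, 8

17 in 2 cells must be {8,9}; 16 in 2 cells must be {7,9}.
The 8 across and the 16 down share only 7, so (1,1) = 7.
(1,2) = 8 − 7 = 1 completes the 8 across.
(2,1) = 16 − 7 = 9 completes the 16 down.
(2,2) = 17 − 9 = 8 completes the 17 across.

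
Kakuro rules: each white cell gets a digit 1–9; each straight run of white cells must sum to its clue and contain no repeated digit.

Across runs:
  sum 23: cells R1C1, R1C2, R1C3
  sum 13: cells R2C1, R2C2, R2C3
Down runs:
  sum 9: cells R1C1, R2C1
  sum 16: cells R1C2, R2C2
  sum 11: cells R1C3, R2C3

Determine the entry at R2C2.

23 in 3 cells must be {6,8,9}; 16 in 2 cells must be {7,9}.
The 23 across and the 16 down share only 9, so R1C2 = 9.
R2C2 = 16 − 9 = 7 completes the 16 down.
Nothing is forced directly, so branch on R1C1, whose candidates are 6 or 8. If R1C1 = 6: that forces R1C3 = 8, after which R2C1 would have to be in {1,2,4,5} for the 13 across but in {3} for the 9 down — contradiction. So R1C1 = 8.
R1C3 = 23 − 17 = 6 completes the 23 across.
R2C1 = 9 − 8 = 1 completes the 9 down.
R2C3 = 13 − 8 = 5 completes the 13 across.

7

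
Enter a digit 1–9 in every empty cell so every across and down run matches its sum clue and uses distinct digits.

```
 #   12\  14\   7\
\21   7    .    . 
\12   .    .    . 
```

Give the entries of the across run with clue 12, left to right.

R2C1 = 12 − 7 = 5 completes the 12 down.
Given what's placed, R2C2 must be 6 to fit the 12 across and 14 down.
R2C3 = 12 − 11 = 1 completes the 12 across.
R1C2 = 14 − 6 = 8 completes the 14 down.
R1C3 = 21 − 15 = 6 completes the 21 across.

5 6 1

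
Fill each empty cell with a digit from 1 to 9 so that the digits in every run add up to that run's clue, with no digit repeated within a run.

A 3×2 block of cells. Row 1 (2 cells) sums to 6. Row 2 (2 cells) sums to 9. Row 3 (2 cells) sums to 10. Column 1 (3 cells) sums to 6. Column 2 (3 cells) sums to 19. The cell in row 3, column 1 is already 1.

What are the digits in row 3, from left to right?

6 in 3 cells must be {1,2,3}.
Given what's placed, (1,1) must be 2 to fit the 6 across and 6 down.
(1,2) = 6 − 2 = 4 completes the 6 across.
(2,1) = 6 − 3 = 3 completes the 6 down.
(2,2) = 9 − 3 = 6 completes the 9 across.
(3,2) = 10 − 1 = 9 completes the 10 across.

1, 9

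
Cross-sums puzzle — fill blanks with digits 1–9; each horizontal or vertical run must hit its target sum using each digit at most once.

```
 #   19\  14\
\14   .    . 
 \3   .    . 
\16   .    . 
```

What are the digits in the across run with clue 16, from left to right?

3 in 2 cells must be {1,2}; 16 in 2 cells must be {7,9}.
The 3 across and the 19 down share only 2, so R2C1 = 2.
R2C2 = 3 − 2 = 1 completes the 3 across.
Given what's placed, R3C1 must be 9 to fit the 16 across and 19 down.
R3C2 = 16 − 9 = 7 completes the 16 across.
R1C1 = 19 − 11 = 8 completes the 19 down.
R1C2 = 14 − 8 = 6 completes the 14 across.

9 7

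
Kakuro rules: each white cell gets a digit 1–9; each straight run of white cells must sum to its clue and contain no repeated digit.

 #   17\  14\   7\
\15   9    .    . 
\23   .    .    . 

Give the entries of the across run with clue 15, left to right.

23 in 3 cells must be {6,8,9}; 17 in 2 cells must be {8,9}.
Given what's placed, R1C2 must be 5 to fit the 15 across and 14 down.
R1C3 = 15 − 14 = 1 completes the 15 across.
R2C1 = 17 − 9 = 8 completes the 17 down.
R2C2 = 14 − 5 = 9 completes the 14 down.
R2C3 = 23 − 17 = 6 completes the 23 across.

9, 5, 1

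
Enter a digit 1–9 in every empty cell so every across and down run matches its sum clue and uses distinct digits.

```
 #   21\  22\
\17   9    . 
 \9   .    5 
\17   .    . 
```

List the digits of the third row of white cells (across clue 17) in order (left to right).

17 in 2 cells must be {8,9}.
R1C2 = 17 − 9 = 8 completes the 17 across.
R2C1 = 9 − 5 = 4 completes the 9 across.
R3C1 = 21 − 13 = 8 completes the 21 down.
R3C2 = 17 − 8 = 9 completes the 17 across.

8 9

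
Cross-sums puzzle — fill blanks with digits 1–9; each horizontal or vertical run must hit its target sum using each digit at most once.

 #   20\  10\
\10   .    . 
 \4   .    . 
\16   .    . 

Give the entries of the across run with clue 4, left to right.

3 1

4 in 2 cells must be {1,3}; 16 in 2 cells must be {7,9}.
The 4 across and the 20 down share only 3, so R2C1 = 3.
R2C2 = 4 − 3 = 1 completes the 4 across.
Given what's placed, R3C1 must be 9 to fit the 16 across and 20 down.
R3C2 = 16 − 9 = 7 completes the 16 across.
R1C1 = 20 − 12 = 8 completes the 20 down.
R1C2 = 10 − 8 = 2 completes the 10 across.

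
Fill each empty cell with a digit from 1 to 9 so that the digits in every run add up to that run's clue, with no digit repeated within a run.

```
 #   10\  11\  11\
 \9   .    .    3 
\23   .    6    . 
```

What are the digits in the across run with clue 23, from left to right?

9, 6, 8

23 in 3 cells must be {6,8,9}.
R1C2 = 11 − 6 = 5 completes the 11 down.
R2C3 = 11 − 3 = 8 completes the 11 down.
R1C1 = 9 − 8 = 1 completes the 9 across.
R2C1 = 23 − 14 = 9 completes the 23 across.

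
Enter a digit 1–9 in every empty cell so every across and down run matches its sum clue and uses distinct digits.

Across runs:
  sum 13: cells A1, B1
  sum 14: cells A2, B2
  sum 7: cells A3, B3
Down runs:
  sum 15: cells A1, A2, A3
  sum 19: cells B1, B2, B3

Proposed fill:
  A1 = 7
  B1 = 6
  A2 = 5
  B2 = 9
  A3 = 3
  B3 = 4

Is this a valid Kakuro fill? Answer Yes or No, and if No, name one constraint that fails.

Yes

Across: 7+6=13; 5+9=14; 3+4=7. Down: 7+5+3=15; 6+9+4=19. No digit repeats within any run.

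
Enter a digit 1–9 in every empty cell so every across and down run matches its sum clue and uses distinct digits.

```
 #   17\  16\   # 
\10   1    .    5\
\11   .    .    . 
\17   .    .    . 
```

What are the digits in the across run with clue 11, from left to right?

7 1 3

R1C2 = 10 − 1 = 9 completes the 10 across.
R2C1 = 7: the only remaining digit allowed by both the 11 across and the 17 down.
R3C1 = 17 − 8 = 9 completes the 17 down.
No cell is forced outright now. R2C2 can only be 1 or 3 (the digits allowed by both its 11 across and its 16 down). If R2C2 = 3: that forces R2C3 = 1, after which R3C2 would have to be in {1,2,3,5,6,7} for the 17 across but in {4} for the 16 down — contradiction. So R2C2 = 1.
R2C3 = 11 − 8 = 3 completes the 11 across.
R3C2 = 16 − 10 = 6 completes the 16 down.
R3C3 = 17 − 15 = 2 completes the 17 across.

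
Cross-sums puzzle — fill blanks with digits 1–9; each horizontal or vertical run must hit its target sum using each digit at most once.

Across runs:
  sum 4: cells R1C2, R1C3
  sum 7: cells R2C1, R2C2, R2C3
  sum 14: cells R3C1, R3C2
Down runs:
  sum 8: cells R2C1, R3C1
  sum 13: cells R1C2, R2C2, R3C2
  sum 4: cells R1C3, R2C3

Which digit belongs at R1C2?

1

4 in 2 cells must be {1,3}; 7 in 3 cells must be {1,2,4}.
The 7 across and the 4 down share only 1, so R2C3 = 1.
R1C3 = 4 − 1 = 3 completes the 4 down.
R2C1 = 2: the only remaining digit allowed by both the 7 across and the 8 down.
R2C2 = 7 − 3 = 4 completes the 7 across.
R3C1 = 8 − 2 = 6 completes the 8 down.
R3C2 = 14 − 6 = 8 completes the 14 across.
R1C2 = 4 − 3 = 1 completes the 4 across.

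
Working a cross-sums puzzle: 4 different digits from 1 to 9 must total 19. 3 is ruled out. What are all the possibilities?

{1,2,7,9}; {1,4,5,9}; {1,4,6,8}; {1,5,6,7}; {2,4,5,8}; {2,4,6,7}

4 distinct digits from 1–9 sum between 10 and 30.
Dropping sets that contain 3.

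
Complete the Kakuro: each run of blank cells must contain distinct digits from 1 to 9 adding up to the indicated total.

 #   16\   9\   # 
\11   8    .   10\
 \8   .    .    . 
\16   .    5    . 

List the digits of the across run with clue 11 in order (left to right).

8 3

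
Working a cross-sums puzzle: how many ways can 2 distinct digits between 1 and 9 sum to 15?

2 distinct digits from 1–9 sum between 3 and 17.
Enumerating: {6,9}, {7,8}.

2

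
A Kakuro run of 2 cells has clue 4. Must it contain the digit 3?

The only way to make 4 from 2 distinct digits is {1,3}, which contains 3.

Yes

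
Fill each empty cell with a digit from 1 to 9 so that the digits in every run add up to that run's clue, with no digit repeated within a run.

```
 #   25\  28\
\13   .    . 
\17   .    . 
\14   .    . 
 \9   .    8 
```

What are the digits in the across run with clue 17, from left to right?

8 9

17 in 2 cells must be {8,9}.
R2C2 = 9: the only remaining digit allowed by both the 17 across and the 28 down.
R4C1 = 9 − 8 = 1 completes the 9 across.
R2C1 = 17 − 9 = 8 completes the 17 across.
Given what's placed, R3C1 must be 9 to fit the 14 across and 25 down.
R3C2 = 14 − 9 = 5 completes the 14 across.
R1C1 = 25 − 18 = 7 completes the 25 down.
R1C2 = 13 − 7 = 6 completes the 13 across.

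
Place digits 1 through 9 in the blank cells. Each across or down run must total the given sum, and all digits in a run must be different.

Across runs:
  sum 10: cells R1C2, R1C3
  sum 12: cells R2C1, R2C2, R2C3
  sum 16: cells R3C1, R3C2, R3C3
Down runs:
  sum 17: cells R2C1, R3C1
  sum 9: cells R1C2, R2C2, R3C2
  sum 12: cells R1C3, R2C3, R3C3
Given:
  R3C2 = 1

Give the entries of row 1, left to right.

17 in 2 cells must be {8,9}.
No cell is forced outright now. R2C1 can only be 8 or 9 (the digits allowed by both its 12 across and its 17 down). If R2C1 = 8: that forces R2C2 = 3, R2C3 = 1, R3C1 = 9, R3C3 = 6, after which R1C2 would have to be in {1,2,3,4,6,7,8,9} for the 10 across but in {5} for the 9 down — contradiction. So R2C1 = 9.
R2C2 = 2: the only remaining digit allowed by both the 12 across and the 9 down.
R2C3 = 12 − 11 = 1 completes the 12 across.
R3C1 = 17 − 9 = 8 completes the 17 down.
R3C3 = 16 − 9 = 7 completes the 16 across.
R1C2 = 9 − 3 = 6 completes the 9 down.
R1C3 = 10 − 6 = 4 completes the 10 across.

6, 4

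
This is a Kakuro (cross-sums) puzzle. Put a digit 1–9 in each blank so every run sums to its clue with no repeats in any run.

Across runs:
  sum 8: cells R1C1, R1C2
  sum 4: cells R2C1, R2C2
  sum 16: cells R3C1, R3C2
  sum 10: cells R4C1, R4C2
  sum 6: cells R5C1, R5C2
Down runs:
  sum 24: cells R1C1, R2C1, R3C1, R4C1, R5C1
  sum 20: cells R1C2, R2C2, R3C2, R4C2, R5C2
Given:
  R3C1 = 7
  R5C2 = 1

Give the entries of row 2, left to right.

4 in 2 cells must be {1,3}; 16 in 2 cells must be {7,9}.
Given what's placed, R2C2 must be 3 to fit the 4 across and 20 down.
R3C2 = 16 − 7 = 9 completes the 16 across.
R4C2 = 2: the only remaining digit allowed by both the 10 across and the 20 down.
R5C1 = 6 − 1 = 5 completes the 6 across.
R1C2 = 20 − 15 = 5 completes the 20 down.
R2C1 = 4 − 3 = 1 completes the 4 across.

1 3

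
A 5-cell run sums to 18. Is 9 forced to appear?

No

Counterexample: {1,2,3,4,8} sums to 18 without using 9.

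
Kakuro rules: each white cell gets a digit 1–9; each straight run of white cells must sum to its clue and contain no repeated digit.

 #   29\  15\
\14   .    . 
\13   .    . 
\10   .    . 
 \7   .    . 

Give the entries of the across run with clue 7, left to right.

29 in 4 cells must be {5,7,8,9}.
Only 5 fits R4C1 under both its across sum 7 and down sum 29.
R4C2 = 7 − 5 = 2 completes the 7 across.

5 2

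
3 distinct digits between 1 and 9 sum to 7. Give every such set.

{1,2,4}

3 distinct digits from 1–9 sum between 6 and 24.
Only one set works: {1,2,4}.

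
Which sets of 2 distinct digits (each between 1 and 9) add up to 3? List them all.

{1,2}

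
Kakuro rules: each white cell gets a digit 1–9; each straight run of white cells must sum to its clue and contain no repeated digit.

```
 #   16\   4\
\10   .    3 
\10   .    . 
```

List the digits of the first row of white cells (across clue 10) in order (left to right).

7 3

16 in 2 cells must be {7,9}; 4 in 2 cells must be {1,3}.
R1C1 = 10 − 3 = 7 completes the 10 across.
R2C1 = 16 − 7 = 9 completes the 16 down.
R2C2 = 10 − 9 = 1 completes the 10 across.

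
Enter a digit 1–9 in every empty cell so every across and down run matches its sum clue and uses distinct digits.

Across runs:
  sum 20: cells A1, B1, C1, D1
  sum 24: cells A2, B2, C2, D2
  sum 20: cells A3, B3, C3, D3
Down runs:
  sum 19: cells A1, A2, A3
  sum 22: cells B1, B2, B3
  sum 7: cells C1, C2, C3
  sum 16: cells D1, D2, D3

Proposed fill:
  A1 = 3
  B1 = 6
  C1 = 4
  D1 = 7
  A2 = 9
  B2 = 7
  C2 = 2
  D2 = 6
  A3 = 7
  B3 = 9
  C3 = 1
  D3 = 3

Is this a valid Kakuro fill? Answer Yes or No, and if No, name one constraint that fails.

Yes

Across: 3+6+4+7=20; 9+7+2+6=24; 7+9+1+3=20. Down: 3+9+7=19; 6+7+9=22; 4+2+1=7; 7+6+3=16. No digit repeats within any run.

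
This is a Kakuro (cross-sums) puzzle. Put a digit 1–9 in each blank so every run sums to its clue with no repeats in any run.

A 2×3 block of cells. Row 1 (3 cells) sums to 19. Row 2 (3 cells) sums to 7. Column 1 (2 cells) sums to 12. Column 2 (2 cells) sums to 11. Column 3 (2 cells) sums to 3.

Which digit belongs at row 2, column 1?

4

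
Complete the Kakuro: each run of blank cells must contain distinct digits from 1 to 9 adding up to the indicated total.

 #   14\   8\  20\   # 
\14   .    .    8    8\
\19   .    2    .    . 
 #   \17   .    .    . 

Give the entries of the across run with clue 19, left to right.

Given what's placed, R1C1 must be 5 to fit the 14 across and 14 down.
R1C2 = 14 − 13 = 1 completes the 14 across.
R2C1 = 14 − 5 = 9 completes the 14 down.
R3C2 = 8 − 3 = 5 completes the 8 down.
Given what's placed, R3C4 must be 3 to fit the 17 across and 8 down.
R2C4 = 8 − 3 = 5 completes the 8 down.
R3C3 = 17 − 8 = 9 completes the 17 across.
R2C3 = 19 − 16 = 3 completes the 19 across.

9 2 3 5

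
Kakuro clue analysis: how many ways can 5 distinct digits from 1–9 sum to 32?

3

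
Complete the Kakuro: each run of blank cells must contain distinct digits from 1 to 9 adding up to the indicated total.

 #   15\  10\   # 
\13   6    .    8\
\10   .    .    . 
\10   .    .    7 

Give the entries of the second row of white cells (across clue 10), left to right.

7 2 1

R1C2 = 13 − 6 = 7 completes the 13 across.
R2C3 = 8 − 7 = 1 completes the 8 down.
R2C2 = 2: the only remaining digit allowed by both the 10 across and the 10 down.
R3C2 = 10 − 9 = 1 completes the 10 down.
R2C1 = 10 − 3 = 7 completes the 10 across.
R3C1 = 10 − 8 = 2 completes the 10 across.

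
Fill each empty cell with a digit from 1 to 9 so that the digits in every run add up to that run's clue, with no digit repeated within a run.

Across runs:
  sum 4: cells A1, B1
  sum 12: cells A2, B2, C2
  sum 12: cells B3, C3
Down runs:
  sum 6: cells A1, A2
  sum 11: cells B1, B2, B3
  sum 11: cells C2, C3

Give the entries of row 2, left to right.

4 in 2 cells must be {1,3}.
The 4 across and the 6 down share only 1, so A1 = 1.
B1 = 4 − 1 = 3 completes the 4 across.
A2 = 6 − 1 = 5 completes the 6 down.
B3 = 7: the only remaining digit allowed by both the 12 across and the 11 down.
C3 = 12 − 7 = 5 completes the 12 across.
B2 = 11 − 10 = 1 completes the 11 down.
C2 = 12 − 6 = 6 completes the 12 across.

5 1 6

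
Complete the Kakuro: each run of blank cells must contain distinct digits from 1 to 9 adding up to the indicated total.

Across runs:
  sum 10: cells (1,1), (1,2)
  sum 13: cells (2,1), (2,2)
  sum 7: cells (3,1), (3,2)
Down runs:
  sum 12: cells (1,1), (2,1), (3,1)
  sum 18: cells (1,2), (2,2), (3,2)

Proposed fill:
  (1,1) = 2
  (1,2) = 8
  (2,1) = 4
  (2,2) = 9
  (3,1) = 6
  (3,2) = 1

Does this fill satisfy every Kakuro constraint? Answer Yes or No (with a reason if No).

Across: 2+8=10; 4+9=13; 6+1=7. Down: 2+4+6=12; 8+9+1=18. No digit repeats within any run.

Yes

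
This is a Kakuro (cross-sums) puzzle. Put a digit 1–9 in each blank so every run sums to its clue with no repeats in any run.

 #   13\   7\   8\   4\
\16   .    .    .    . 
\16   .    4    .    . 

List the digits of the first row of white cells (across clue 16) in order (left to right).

4 in 2 cells must be {1,3}.
R1C2 = 7 − 4 = 3 completes the 7 down.
R1C4 = 1: the only remaining digit allowed by both the 16 across and the 4 down.
R2C4 = 4 − 1 = 3 completes the 4 down.
Nothing is forced directly, so branch on R2C1, whose candidates are 7 or 8. If R2C1 = 7: then R1C1 would have to be in {4,5,7,8} for the 16 across but in {6} for the 13 down — contradiction. So R2C1 = 8.
R1C1 = 13 − 8 = 5 completes the 13 down.
R1C3 = 16 − 9 = 7 completes the 16 across.
R2C3 = 16 − 15 = 1 completes the 16 across.

5 3 7 1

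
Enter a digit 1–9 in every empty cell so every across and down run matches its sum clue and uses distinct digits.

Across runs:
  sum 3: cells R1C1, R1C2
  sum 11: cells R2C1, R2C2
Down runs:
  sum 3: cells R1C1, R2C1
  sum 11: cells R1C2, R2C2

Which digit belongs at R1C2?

2

3 in 2 cells must be {1,2}.
The 3 across and the 11 down share only 2, so R1C2 = 2.
The 11 across and the 3 down share only 2, so R2C1 = 2.
R2C2 = 11 − 2 = 9 completes the 11 across.
R1C1 = 3 − 2 = 1 completes the 3 across.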